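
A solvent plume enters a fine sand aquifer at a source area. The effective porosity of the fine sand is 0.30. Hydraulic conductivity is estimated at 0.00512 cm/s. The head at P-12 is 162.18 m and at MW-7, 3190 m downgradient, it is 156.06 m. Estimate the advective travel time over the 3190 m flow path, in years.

Convert K: 0.00512 cm/s × 864 = 4.424 m/day.
Hydraulic gradient i = (162.18 − 156.06) / 3190 = 6.12 / 3190 = 0.001918.
Darcy flux q = K · i = 4.424 × 0.001918 = 0.008487 m/day.
Seepage velocity v = q / n_e = 0.008487 / 0.30 = 0.02829 m/day.
Travel time t = L / v = 3190 / 0.02829 = 1.128e+05 days = 308.7 years.

309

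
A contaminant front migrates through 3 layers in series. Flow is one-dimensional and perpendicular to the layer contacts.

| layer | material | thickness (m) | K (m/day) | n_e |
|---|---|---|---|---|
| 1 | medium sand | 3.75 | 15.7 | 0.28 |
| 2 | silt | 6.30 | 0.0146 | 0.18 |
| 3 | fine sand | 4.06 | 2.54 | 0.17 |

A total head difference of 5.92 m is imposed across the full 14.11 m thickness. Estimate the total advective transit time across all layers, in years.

0.576

With flow normal to the layers, continuity requires the same specific discharge q through every layer.
Σ(b_i/K_i) = 3.75/15.7 + 6.30/0.0146 + 4.06/2.54 = 433.3 d.
q = Δh / Σ(b_i/K_i) = 5.92 / 433.3 = 0.01366 m/day.
In each layer the seepage velocity is v_i = q/n_i, so the layer transit time is t_i = b_i·n_i / q:
  layer 1 (medium sand): t_1 = 3.75 × 0.28 / 0.01366 = 76.86 d
  layer 2 (silt): t_2 = 6.30 × 0.18 / 0.01366 = 83.01 d
  layer 3 (fine sand): t_3 = 4.06 × 0.17 / 0.01366 = 50.52 d
Total t = Σ t_i = 210.4 days = 0.5760 years.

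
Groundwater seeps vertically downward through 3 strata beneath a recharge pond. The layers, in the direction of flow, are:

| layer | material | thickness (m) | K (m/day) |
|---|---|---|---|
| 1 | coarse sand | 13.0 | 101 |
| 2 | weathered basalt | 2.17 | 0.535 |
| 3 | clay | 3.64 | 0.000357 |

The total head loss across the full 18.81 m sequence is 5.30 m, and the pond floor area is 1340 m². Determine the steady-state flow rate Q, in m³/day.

Flow is perpendicular to layering, so the layers act in series and the equivalent K is the thickness-weighted harmonic mean.
Total thickness L = 13.0 + 2.17 + 3.64 = 18.81 m.
Σ(b_i/K_i) = 13.0/101 + 2.17/0.535 + 3.64/0.000357 = 10200 d.
K_eq = L / Σ(b_i/K_i) = 18.81 / 10200 = 0.001844 m/day.
Q = K_eq · A · (Δh/L) = 0.001844 × 1340 × (5.30/18.81) = 0.6963 m³/day.

0.696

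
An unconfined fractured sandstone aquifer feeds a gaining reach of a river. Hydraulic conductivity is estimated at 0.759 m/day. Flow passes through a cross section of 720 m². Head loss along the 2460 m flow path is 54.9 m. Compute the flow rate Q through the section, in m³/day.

12.2

Hydraulic gradient i = Δh / L = 54.9 / 2460 = 0.02232.
Darcy's law: Q = K · A · i = 0.7590 × 720.0 × 0.02232 = 12.20 m³/day.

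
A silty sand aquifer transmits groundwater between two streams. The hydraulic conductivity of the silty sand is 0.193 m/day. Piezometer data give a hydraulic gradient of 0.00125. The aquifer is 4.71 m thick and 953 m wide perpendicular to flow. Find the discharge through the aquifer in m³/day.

Cross-sectional area A = 953 × 4.71 = 4489 m².
Hydraulic gradient i = 0.00125.
Darcy's law: Q = K · A · i = 0.1930 × 4489 × 0.001250 = 1.083 m³/day.

1.08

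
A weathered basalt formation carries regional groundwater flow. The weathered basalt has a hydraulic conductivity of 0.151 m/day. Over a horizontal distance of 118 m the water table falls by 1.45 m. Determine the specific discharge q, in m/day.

Hydraulic gradient i = Δh / L = 1.45 / 118 = 0.01229.
Specific discharge q = K · i = 0.1510 × 0.01229 = 0.001856 m/day.

0.00186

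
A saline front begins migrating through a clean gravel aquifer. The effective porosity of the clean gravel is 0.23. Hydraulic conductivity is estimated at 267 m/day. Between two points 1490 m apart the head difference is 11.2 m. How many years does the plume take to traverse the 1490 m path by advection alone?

0.467

Hydraulic gradient i = Δh / L = 11.2 / 1490 = 0.007517.
Darcy flux q = K · i = 267.0 × 0.007517 = 2.007 m/day.
Seepage velocity v = q / n_e = 2.007 / 0.23 = 8.726 m/day.
Travel time t = L / v = 1490 / 8.726 = 170.8 days = 0.4675 years.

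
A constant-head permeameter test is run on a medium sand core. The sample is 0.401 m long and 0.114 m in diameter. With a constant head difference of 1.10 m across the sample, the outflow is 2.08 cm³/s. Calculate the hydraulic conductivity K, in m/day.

6.42

Cross-sectional area A = π·(d/2)² = π × (0.114/2)² = 0.01021 m².
Convert discharge: 2.08 cm³/s = 2.080e-06 m³/s.
Darcy's law rearranged: K = Q·L / (A·Δh) = 2.080e-06 × 0.401 / (0.01021 × 1.10) = 7.429e-05 m/s = 6.418 m/day.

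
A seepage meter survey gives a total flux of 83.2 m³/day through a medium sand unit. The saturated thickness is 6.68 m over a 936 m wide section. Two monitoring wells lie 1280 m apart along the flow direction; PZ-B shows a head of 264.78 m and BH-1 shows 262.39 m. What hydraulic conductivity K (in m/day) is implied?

7.13

Cross-sectional area A = 936 × 6.68 = 6252 m².
Hydraulic gradient i = (264.78 − 262.39) / 1280 = 2.39 / 1280 = 0.001867.
From Q = K·A·i, K = Q / (A·i) = 83.2 / (6252 × 0.001867) = 7.127 m/day.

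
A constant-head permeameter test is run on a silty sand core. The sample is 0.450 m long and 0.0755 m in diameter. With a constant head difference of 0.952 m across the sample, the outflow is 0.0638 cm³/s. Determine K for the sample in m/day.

Cross-sectional area A = π·(d/2)² = π × (0.0755/2)² = 0.004477 m².
Convert discharge: 0.0638 cm³/s = 6.380e-08 m³/s.
Darcy's law rearranged: K = Q·L / (A·Δh) = 6.380e-08 × 0.450 / (0.004477 × 0.952) = 6.736e-06 m/s = 0.5820 m/day.

0.582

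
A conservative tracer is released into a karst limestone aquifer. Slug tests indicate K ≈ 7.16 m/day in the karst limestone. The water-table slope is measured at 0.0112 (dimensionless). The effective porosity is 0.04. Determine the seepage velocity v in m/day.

2.00

Hydraulic gradient i = 0.0112.
Darcy flux q = K · i = 7.160 × 0.01120 = 0.08019 m/day.
Seepage velocity v = q / n_e = 0.08019 / 0.04 = 2.005 m/day.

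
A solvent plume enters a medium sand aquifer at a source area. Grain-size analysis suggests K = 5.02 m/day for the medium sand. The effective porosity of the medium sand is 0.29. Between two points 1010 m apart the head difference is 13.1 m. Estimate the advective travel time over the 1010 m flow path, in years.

12.3

Hydraulic gradient i = Δh / L = 13.1 / 1010 = 0.01297.
Darcy flux q = K · i = 5.020 × 0.01297 = 0.06511 m/day.
Seepage velocity v = q / n_e = 0.06511 / 0.29 = 0.2245 m/day.
Travel time t = L / v = 1010 / 0.2245 = 4498 days = 12.32 years.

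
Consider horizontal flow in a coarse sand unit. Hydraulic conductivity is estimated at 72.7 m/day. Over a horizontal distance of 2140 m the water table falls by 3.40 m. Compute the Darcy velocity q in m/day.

0.116

Hydraulic gradient i = Δh / L = 3.40 / 2140 = 0.001589.
Specific discharge q = K · i = 72.70 × 0.001589 = 0.1155 m/day.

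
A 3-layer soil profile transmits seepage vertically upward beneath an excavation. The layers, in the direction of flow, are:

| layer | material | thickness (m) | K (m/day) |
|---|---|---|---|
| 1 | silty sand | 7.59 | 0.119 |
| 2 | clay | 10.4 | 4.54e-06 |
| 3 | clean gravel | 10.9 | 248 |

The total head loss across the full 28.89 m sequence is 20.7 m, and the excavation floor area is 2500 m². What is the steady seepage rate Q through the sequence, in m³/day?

0.0226

Flow is perpendicular to layering, so the layers act in series and the equivalent K is the thickness-weighted harmonic mean.
Total thickness L = 7.59 + 10.4 + 10.9 = 28.89 m.
Σ(b_i/K_i) = 7.59/0.119 + 10.4/4.54e-06 + 10.9/248 = 2.291e+06 d.
K_eq = L / Σ(b_i/K_i) = 28.89 / 2.291e+06 = 1.261e-05 m/day.
Q = K_eq · A · (Δh/L) = 1.261e-05 × 2500 × (20.7/28.89) = 0.02259 m³/day.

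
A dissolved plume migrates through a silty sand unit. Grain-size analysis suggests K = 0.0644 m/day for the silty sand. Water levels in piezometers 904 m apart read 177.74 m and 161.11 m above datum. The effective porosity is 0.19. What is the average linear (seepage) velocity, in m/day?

0.00624

Hydraulic gradient i = (177.74 − 161.11) / 904 = 16.63 / 904 = 0.01840.
Darcy flux q = K · i = 0.06440 × 0.01840 = 0.001185 m/day.
Seepage velocity v = q / n_e = 0.001185 / 0.19 = 0.006235 m/day.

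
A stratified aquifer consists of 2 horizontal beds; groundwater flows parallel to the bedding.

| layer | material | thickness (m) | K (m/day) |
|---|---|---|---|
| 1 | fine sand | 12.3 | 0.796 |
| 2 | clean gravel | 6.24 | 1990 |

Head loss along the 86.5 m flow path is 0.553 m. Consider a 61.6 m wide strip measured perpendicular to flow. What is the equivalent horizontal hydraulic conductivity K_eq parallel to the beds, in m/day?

670

Flow is parallel to layering, so each bed carries its own Darcy discharge and the transmissivities add.
Σ(K_i·b_i) = 0.796×12.3 + 1990×6.24 = 12427 m²/day.
Total thickness b = 18.54 m, so K_eq = Σ(K_i·b_i)/b = 670.3 m/day.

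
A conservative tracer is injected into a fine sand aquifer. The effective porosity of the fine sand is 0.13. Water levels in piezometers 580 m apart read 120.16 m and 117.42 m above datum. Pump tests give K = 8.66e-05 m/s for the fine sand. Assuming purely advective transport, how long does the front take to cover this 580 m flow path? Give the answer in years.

Convert K: 8.66e-05 m/s × 86400 = 7.482 m/day.
Hydraulic gradient i = (120.16 − 117.42) / 580 = 2.74 / 580 = 0.004724.
Darcy flux q = K · i = 7.482 × 0.004724 = 0.03535 m/day.
Seepage velocity v = q / n_e = 0.03535 / 0.13 = 0.2719 m/day.
Travel time t = L / v = 580 / 0.2719 = 2133 days = 5.840 years.

5.84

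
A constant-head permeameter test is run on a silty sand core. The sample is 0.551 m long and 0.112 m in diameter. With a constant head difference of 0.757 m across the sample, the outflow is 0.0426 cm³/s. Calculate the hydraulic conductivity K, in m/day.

0.272

Cross-sectional area A = π·(d/2)² = π × (0.112/2)² = 0.009852 m².
Convert discharge: 0.0426 cm³/s = 4.260e-08 m³/s.
Darcy's law rearranged: K = Q·L / (A·Δh) = 4.260e-08 × 0.551 / (0.009852 × 0.757) = 3.147e-06 m/s = 0.2719 m/day.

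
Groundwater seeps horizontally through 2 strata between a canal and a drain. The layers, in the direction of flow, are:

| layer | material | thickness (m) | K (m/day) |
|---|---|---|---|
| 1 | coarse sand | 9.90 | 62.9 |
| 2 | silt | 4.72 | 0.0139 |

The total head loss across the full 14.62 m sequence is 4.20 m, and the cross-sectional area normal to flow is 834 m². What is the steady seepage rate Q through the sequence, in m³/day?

Flow is perpendicular to layering, so the layers act in series and the equivalent K is the thickness-weighted harmonic mean.
Total thickness L = 9.90 + 4.72 = 14.62 m.
Σ(b_i/K_i) = 9.90/62.9 + 4.72/0.0139 = 339.7 d.
K_eq = L / Σ(b_i/K_i) = 14.62 / 339.7 = 0.04303 m/day.
Q = K_eq · A · (Δh/L) = 0.04303 × 834 × (4.20/14.62) = 10.31 m³/day.

10.3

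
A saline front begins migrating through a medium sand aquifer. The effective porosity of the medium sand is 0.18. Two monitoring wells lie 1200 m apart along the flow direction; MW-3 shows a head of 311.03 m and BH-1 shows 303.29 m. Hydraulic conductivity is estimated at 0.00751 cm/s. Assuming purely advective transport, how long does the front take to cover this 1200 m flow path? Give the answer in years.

Convert K: 0.00751 cm/s × 864 = 6.489 m/day.
Hydraulic gradient i = (311.03 − 303.29) / 1200 = 7.74 / 1200 = 0.006450.
Darcy flux q = K · i = 6.489 × 0.006450 = 0.04185 m/day.
Seepage velocity v = q / n_e = 0.04185 / 0.18 = 0.2325 m/day.
Travel time t = L / v = 1200 / 0.2325 = 5161 days = 14.13 years.

14.1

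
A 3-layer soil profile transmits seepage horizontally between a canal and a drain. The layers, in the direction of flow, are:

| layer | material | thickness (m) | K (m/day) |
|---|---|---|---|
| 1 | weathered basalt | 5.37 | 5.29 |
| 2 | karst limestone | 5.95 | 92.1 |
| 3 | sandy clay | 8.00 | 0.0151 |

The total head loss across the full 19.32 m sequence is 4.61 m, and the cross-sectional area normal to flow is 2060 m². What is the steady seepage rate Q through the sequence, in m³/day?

17.9

Flow is perpendicular to layering, so the layers act in series and the equivalent K is the thickness-weighted harmonic mean.
Total thickness L = 5.37 + 5.95 + 8.00 = 19.32 m.
Σ(b_i/K_i) = 5.37/5.29 + 5.95/92.1 + 8.00/0.0151 = 530.9 d.
K_eq = L / Σ(b_i/K_i) = 19.32 / 530.9 = 0.03639 m/day.
Q = K_eq · A · (Δh/L) = 0.03639 × 2060 × (4.61/19.32) = 17.89 m³/day.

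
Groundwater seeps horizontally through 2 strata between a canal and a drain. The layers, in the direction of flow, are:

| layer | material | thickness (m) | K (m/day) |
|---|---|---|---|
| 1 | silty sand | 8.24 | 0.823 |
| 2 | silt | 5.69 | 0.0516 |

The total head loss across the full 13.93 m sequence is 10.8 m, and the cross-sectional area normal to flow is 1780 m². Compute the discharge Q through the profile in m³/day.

Flow is perpendicular to layering, so the layers act in series and the equivalent K is the thickness-weighted harmonic mean.
Total thickness L = 8.24 + 5.69 = 13.93 m.
Σ(b_i/K_i) = 8.24/0.823 + 5.69/0.0516 = 120.3 d.
K_eq = L / Σ(b_i/K_i) = 13.93 / 120.3 = 0.1158 m/day.
Q = K_eq · A · (Δh/L) = 0.1158 × 1780 × (10.8/13.93) = 159.8 m³/day.

160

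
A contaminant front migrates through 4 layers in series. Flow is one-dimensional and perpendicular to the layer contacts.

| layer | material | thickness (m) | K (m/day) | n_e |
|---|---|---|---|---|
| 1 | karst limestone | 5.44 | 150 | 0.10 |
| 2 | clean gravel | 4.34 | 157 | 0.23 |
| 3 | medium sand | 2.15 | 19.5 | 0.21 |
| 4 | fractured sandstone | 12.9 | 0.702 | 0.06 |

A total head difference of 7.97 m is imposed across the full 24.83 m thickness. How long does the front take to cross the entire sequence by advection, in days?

With flow normal to the layers, continuity requires the same specific discharge q through every layer.
Σ(b_i/K_i) = 5.44/150 + 4.34/157 + 2.15/19.5 + 12.9/0.702 = 18.55 d.
q = Δh / Σ(b_i/K_i) = 7.97 / 18.55 = 0.4296 m/day.
In each layer the seepage velocity is v_i = q/n_i, so the layer transit time is t_i = b_i·n_i / q:
  layer 1 (karst limestone): t_1 = 5.44 × 0.10 / 0.4296 = 1.266 d
  layer 2 (clean gravel): t_2 = 4.34 × 0.23 / 0.4296 = 2.323 d
  layer 3 (medium sand): t_3 = 2.15 × 0.21 / 0.4296 = 1.051 d
  layer 4 (fractured sandstone): t_4 = 12.9 × 0.06 / 0.4296 = 1.801 d
Total t = Σ t_i = 6.442 days.

6.44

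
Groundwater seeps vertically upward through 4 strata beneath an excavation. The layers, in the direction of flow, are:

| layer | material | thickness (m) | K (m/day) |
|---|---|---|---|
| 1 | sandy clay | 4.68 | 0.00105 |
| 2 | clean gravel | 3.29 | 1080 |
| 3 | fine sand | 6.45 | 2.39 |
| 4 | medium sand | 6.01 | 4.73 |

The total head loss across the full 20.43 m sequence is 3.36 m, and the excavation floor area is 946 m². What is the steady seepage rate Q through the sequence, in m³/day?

0.713

Flow is perpendicular to layering, so the layers act in series and the equivalent K is the thickness-weighted harmonic mean.
Total thickness L = 4.68 + 3.29 + 6.45 + 6.01 = 20.43 m.
Σ(b_i/K_i) = 4.68/0.00105 + 3.29/1080 + 6.45/2.39 + 6.01/4.73 = 4461 d.
K_eq = L / Σ(b_i/K_i) = 20.43 / 4461 = 0.004580 m/day.
Q = K_eq · A · (Δh/L) = 0.004580 × 946 × (3.36/20.43) = 0.7125 m³/day.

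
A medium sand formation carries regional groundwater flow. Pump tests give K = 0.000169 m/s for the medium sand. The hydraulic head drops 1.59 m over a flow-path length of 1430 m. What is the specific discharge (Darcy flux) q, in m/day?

Convert K: 0.000169 m/s × 86400 = 14.60 m/day.
Hydraulic gradient i = Δh / L = 1.59 / 1430 = 0.001112.
Specific discharge q = K · i = 14.60 × 0.001112 = 0.01624 m/day.

0.0162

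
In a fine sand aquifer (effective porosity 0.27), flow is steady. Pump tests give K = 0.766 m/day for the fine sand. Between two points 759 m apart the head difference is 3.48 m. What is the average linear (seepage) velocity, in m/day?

Hydraulic gradient i = Δh / L = 3.48 / 759 = 0.004585.
Darcy flux q = K · i = 0.7660 × 0.004585 = 0.003512 m/day.
Seepage velocity v = q / n_e = 0.003512 / 0.27 = 0.01301 m/day.

0.0130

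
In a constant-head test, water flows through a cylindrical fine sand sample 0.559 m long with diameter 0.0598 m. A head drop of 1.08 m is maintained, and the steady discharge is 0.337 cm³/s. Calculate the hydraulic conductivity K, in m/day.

Cross-sectional area A = π·(d/2)² = π × (0.0598/2)² = 0.002809 m².
Convert discharge: 0.337 cm³/s = 3.370e-07 m³/s.
Darcy's law rearranged: K = Q·L / (A·Δh) = 3.370e-07 × 0.559 / (0.002809 × 1.08) = 6.210e-05 m/s = 5.366 m/day.

5.37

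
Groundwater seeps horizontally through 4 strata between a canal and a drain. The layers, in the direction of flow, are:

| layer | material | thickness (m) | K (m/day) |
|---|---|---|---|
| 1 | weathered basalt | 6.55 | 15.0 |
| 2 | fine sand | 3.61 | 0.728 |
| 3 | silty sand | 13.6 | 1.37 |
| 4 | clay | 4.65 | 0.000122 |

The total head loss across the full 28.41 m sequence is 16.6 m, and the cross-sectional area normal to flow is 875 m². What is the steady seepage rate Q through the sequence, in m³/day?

Flow is perpendicular to layering, so the layers act in series and the equivalent K is the thickness-weighted harmonic mean.
Total thickness L = 6.55 + 3.61 + 13.6 + 4.65 = 28.41 m.
Σ(b_i/K_i) = 6.55/15.0 + 3.61/0.728 + 13.6/1.37 + 4.65/0.000122 = 38130 d.
K_eq = L / Σ(b_i/K_i) = 28.41 / 38130 = 0.0007451 m/day.
Q = K_eq · A · (Δh/L) = 0.0007451 × 875 × (16.6/28.41) = 0.3809 m³/day.

0.381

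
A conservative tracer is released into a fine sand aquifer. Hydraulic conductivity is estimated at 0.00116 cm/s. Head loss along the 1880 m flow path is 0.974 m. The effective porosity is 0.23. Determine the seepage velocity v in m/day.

0.00226

Convert K: 0.00116 cm/s × 864 = 1.002 m/day.
Hydraulic gradient i = Δh / L = 0.974 / 1880 = 0.0005181.
Darcy flux q = K · i = 1.002 × 0.0005181 = 0.0005192 m/day.
Seepage velocity v = q / n_e = 0.0005192 / 0.23 = 0.002258 m/day.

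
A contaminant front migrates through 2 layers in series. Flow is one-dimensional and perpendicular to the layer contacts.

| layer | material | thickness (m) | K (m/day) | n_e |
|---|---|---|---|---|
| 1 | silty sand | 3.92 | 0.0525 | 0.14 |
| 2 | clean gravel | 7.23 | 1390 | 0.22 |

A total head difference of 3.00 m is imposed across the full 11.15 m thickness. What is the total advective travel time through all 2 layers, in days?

53.3

With flow normal to the layers, continuity requires the same specific discharge q through every layer.
Σ(b_i/K_i) = 3.92/0.0525 + 7.23/1390 = 74.67 d.
q = Δh / Σ(b_i/K_i) = 3.00 / 74.67 = 0.04018 m/day.
In each layer the seepage velocity is v_i = q/n_i, so the layer transit time is t_i = b_i·n_i / q:
  layer 1 (silty sand): t_1 = 3.92 × 0.14 / 0.04018 = 13.66 d
  layer 2 (clean gravel): t_2 = 7.23 × 0.22 / 0.04018 = 39.59 d
Total t = Σ t_i = 53.25 days.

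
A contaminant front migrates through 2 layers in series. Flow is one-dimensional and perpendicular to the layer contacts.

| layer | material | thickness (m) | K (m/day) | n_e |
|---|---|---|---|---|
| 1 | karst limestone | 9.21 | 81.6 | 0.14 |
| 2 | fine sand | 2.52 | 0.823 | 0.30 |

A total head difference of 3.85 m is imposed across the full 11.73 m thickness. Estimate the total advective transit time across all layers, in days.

With flow normal to the layers, continuity requires the same specific discharge q through every layer.
Σ(b_i/K_i) = 9.21/81.6 + 2.52/0.823 = 3.175 d.
q = Δh / Σ(b_i/K_i) = 3.85 / 3.175 = 1.213 m/day.
In each layer the seepage velocity is v_i = q/n_i, so the layer transit time is t_i = b_i·n_i / q:
  layer 1 (karst limestone): t_1 = 9.21 × 0.14 / 1.213 = 1.063 d
  layer 2 (fine sand): t_2 = 2.52 × 0.30 / 1.213 = 0.6234 d
Total t = Σ t_i = 1.687 days.

1.69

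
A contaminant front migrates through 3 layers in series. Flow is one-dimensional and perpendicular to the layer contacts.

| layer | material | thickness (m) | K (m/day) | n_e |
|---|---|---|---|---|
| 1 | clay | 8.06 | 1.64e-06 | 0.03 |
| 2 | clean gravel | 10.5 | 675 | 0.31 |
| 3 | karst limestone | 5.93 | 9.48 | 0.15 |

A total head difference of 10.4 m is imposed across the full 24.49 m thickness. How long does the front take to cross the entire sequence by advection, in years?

5680

With flow normal to the layers, continuity requires the same specific discharge q through every layer.
Σ(b_i/K_i) = 8.06/1.64e-06 + 10.5/675 + 5.93/9.48 = 4.915e+06 d.
q = Δh / Σ(b_i/K_i) = 10.4 / 4.915e+06 = 2.116e-06 m/day.
In each layer the seepage velocity is v_i = q/n_i, so the layer transit time is t_i = b_i·n_i / q:
  layer 1 (clay): t_1 = 8.06 × 0.03 / 2.116e-06 = 1.143e+05 d
  layer 2 (clean gravel): t_2 = 10.5 × 0.31 / 2.116e-06 = 1.538e+06 d
  layer 3 (karst limestone): t_3 = 5.93 × 0.15 / 2.116e-06 = 4.203e+05 d
Total t = Σ t_i = 2.073e+06 days = 5675 years.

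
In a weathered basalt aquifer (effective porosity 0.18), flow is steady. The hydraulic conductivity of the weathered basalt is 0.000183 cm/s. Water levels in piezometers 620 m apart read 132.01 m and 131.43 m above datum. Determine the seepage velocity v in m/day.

Convert K: 0.000183 cm/s × 864 = 0.1581 m/day.
Hydraulic gradient i = (132.01 − 131.43) / 620 = 0.58 / 620 = 0.0009355.
Darcy flux q = K · i = 0.1581 × 0.0009355 = 0.0001479 m/day.
Seepage velocity v = q / n_e = 0.0001479 / 0.18 = 0.0008217 m/day.

0.000822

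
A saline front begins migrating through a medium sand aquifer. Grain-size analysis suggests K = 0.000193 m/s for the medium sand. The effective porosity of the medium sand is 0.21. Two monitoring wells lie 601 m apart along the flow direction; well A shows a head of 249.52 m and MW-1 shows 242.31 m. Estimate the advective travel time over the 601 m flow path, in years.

Convert K: 0.000193 m/s × 86400 = 16.68 m/day.
Hydraulic gradient i = (249.52 − 242.31) / 601 = 7.21 / 601 = 0.01200.
Darcy flux q = K · i = 16.68 × 0.01200 = 0.2000 m/day.
Seepage velocity v = q / n_e = 0.2000 / 0.21 = 0.9526 m/day.
Travel time t = L / v = 601 / 0.9526 = 630.9 days = 1.727 years.

1.73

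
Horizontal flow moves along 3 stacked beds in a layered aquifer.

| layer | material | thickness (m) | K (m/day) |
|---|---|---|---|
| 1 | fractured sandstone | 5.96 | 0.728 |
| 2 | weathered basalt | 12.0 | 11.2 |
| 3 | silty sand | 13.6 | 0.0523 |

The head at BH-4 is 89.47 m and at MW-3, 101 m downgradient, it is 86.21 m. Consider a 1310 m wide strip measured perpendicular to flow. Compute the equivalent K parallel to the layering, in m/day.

Flow is parallel to layering, so each bed carries its own Darcy discharge and the transmissivities add.
Σ(K_i·b_i) = 0.728×5.96 + 11.2×12.0 + 0.0523×13.6 = 139.5 m²/day.
Total thickness b = 31.56 m, so K_eq = Σ(K_i·b_i)/b = 4.419 m/day.

4.42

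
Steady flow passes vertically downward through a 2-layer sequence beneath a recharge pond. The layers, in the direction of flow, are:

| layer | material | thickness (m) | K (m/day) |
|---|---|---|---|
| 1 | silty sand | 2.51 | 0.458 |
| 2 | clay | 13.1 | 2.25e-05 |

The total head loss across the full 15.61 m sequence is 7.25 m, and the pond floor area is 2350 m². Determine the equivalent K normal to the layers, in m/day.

2.68e-05

Flow is perpendicular to layering, so the layers act in series and the equivalent K is the thickness-weighted harmonic mean.
Total thickness L = 2.51 + 13.1 = 15.61 m.
Σ(b_i/K_i) = 2.51/0.458 + 13.1/2.25e-05 = 5.822e+05 d.
K_eq = L / Σ(b_i/K_i) = 15.61 / 5.822e+05 = 2.681e-05 m/day.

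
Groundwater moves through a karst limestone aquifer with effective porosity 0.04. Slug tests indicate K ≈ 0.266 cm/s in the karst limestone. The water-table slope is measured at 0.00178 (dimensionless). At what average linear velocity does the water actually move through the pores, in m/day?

Convert K: 0.266 cm/s × 864 = 229.8 m/day.
Hydraulic gradient i = 0.00178.
Darcy flux q = K · i = 229.8 × 0.001780 = 0.4091 m/day.
Seepage velocity v = q / n_e = 0.4091 / 0.04 = 10.23 m/day.

10.2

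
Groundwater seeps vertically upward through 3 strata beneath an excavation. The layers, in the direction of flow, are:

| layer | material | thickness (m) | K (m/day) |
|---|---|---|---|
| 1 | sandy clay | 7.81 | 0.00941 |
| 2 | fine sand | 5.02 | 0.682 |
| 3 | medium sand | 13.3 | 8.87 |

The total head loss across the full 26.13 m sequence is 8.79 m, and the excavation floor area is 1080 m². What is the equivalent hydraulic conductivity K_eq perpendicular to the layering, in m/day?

Flow is perpendicular to layering, so the layers act in series and the equivalent K is the thickness-weighted harmonic mean.
Total thickness L = 7.81 + 5.02 + 13.3 = 26.13 m.
Σ(b_i/K_i) = 7.81/0.00941 + 5.02/0.682 + 13.3/8.87 = 838.8 d.
K_eq = L / Σ(b_i/K_i) = 26.13 / 838.8 = 0.03115 m/day.

0.0312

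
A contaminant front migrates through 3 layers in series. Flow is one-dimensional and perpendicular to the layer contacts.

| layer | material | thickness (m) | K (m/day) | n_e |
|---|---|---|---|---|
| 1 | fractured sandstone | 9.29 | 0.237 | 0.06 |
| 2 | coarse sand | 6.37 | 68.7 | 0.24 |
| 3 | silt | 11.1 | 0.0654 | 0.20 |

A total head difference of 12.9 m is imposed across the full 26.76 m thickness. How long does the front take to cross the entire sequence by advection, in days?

With flow normal to the layers, continuity requires the same specific discharge q through every layer.
Σ(b_i/K_i) = 9.29/0.237 + 6.37/68.7 + 11.1/0.0654 = 209.0 d.
q = Δh / Σ(b_i/K_i) = 12.9 / 209.0 = 0.06172 m/day.
In each layer the seepage velocity is v_i = q/n_i, so the layer transit time is t_i = b_i·n_i / q:
  layer 1 (fractured sandstone): t_1 = 9.29 × 0.06 / 0.06172 = 9.031 d
  layer 2 (coarse sand): t_2 = 6.37 × 0.24 / 0.06172 = 24.77 d
  layer 3 (silt): t_3 = 11.1 × 0.20 / 0.06172 = 35.97 d
Total t = Σ t_i = 69.77 days.

69.8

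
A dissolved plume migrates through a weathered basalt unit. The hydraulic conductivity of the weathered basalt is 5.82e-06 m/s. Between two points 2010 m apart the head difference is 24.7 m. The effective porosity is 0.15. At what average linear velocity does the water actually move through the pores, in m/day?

Convert K: 5.82e-06 m/s × 86400 = 0.5028 m/day.
Hydraulic gradient i = Δh / L = 24.7 / 2010 = 0.01229.
Darcy flux q = K · i = 0.5028 × 0.01229 = 0.006179 m/day.
Seepage velocity v = q / n_e = 0.006179 / 0.15 = 0.04120 m/day.

0.0412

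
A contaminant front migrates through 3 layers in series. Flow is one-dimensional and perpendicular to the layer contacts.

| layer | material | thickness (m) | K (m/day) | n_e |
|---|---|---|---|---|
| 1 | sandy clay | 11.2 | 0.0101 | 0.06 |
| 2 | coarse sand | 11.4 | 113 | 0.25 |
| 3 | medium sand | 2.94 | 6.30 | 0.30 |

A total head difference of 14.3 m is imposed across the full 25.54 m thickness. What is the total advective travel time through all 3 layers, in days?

With flow normal to the layers, continuity requires the same specific discharge q through every layer.
Σ(b_i/K_i) = 11.2/0.0101 + 11.4/113 + 2.94/6.30 = 1109 d.
q = Δh / Σ(b_i/K_i) = 14.3 / 1109 = 0.01289 m/day.
In each layer the seepage velocity is v_i = q/n_i, so the layer transit time is t_i = b_i·n_i / q:
  layer 1 (sandy clay): t_1 = 11.2 × 0.06 / 0.01289 = 52.14 d
  layer 2 (coarse sand): t_2 = 11.4 × 0.25 / 0.01289 = 221.1 d
  layer 3 (medium sand): t_3 = 2.94 × 0.30 / 0.01289 = 68.43 d
Total t = Σ t_i = 341.7 days.

342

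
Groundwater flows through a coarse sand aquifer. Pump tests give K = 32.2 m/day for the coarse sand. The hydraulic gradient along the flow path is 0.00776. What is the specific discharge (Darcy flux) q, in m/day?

0.250

Hydraulic gradient i = 0.00776.
Specific discharge q = K · i = 32.20 × 0.007760 = 0.2499 m/day.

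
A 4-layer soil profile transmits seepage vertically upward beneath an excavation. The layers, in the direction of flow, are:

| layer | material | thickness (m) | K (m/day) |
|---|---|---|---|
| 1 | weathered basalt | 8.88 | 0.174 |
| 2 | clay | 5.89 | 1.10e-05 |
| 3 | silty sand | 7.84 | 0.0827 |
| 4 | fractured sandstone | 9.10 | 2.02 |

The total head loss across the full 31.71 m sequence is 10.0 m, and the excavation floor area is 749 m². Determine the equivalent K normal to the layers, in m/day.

5.92e-05

Flow is perpendicular to layering, so the layers act in series and the equivalent K is the thickness-weighted harmonic mean.
Total thickness L = 8.88 + 5.89 + 7.84 + 9.10 = 31.71 m.
Σ(b_i/K_i) = 8.88/0.174 + 5.89/1.10e-05 + 7.84/0.0827 + 9.10/2.02 = 5.356e+05 d.
K_eq = L / Σ(b_i/K_i) = 31.71 / 5.356e+05 = 5.920e-05 m/day.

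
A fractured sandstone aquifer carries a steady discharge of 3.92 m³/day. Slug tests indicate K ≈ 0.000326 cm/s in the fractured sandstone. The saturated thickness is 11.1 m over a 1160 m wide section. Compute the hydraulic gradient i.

Convert K: 0.000326 cm/s × 864 = 0.2817 m/day.
Cross-sectional area A = 1160 × 11.1 = 12876 m².
From Q = K·A·i, i = Q / (K·A) = 3.92 / (0.2817 × 12876) = 0.001081.

0.00108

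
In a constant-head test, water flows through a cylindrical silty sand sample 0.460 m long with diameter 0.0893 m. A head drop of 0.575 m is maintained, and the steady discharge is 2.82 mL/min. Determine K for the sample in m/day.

Cross-sectional area A = π·(d/2)² = π × (0.0893/2)² = 0.006263 m².
Convert discharge: 2.82 mL/min = 4.700e-08 m³/s.
Darcy's law rearranged: K = Q·L / (A·Δh) = 4.700e-08 × 0.460 / (0.006263 × 0.575) = 6.003e-06 m/s = 0.5187 m/day.

0.519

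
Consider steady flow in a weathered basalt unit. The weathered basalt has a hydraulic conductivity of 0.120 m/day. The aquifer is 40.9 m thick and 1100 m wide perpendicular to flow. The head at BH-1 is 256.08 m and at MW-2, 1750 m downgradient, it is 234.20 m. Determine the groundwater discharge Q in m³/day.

67.5

Cross-sectional area A = 1100 × 40.9 = 44990 m².
Hydraulic gradient i = (256.08 − 234.20) / 1750 = 21.88 / 1750 = 0.01250.
Darcy's law: Q = K · A · i = 0.1200 × 44990 × 0.01250 = 67.50 m³/day.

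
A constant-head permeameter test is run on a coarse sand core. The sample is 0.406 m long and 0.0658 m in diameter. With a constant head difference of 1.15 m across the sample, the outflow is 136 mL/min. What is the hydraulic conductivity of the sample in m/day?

Cross-sectional area A = π·(d/2)² = π × (0.0658/2)² = 0.003400 m².
Convert discharge: 136 mL/min = 2.267e-06 m³/s.
Darcy's law rearranged: K = Q·L / (A·Δh) = 2.267e-06 × 0.406 / (0.003400 × 1.15) = 0.0002353 m/s = 20.33 m/day.

20.3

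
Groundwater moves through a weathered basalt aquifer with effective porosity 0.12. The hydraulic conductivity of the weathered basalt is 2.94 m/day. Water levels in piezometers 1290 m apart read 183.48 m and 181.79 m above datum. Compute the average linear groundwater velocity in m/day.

Hydraulic gradient i = (183.48 − 181.79) / 1290 = 1.69 / 1290 = 0.001310.
Darcy flux q = K · i = 2.940 × 0.001310 = 0.003852 m/day.
Seepage velocity v = q / n_e = 0.003852 / 0.12 = 0.03210 m/day.

0.0321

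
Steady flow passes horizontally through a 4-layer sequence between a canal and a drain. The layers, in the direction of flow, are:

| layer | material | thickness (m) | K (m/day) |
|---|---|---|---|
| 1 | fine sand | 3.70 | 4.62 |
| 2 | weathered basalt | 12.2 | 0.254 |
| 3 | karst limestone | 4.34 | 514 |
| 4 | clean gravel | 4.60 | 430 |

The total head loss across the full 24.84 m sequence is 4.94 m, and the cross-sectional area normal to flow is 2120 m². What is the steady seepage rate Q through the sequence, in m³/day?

214

Flow is perpendicular to layering, so the layers act in series and the equivalent K is the thickness-weighted harmonic mean.
Total thickness L = 3.70 + 12.2 + 4.34 + 4.60 = 24.84 m.
Σ(b_i/K_i) = 3.70/4.62 + 12.2/0.254 + 4.34/514 + 4.60/430 = 48.85 d.
K_eq = L / Σ(b_i/K_i) = 24.84 / 48.85 = 0.5085 m/day.
Q = K_eq · A · (Δh/L) = 0.5085 × 2120 × (4.94/24.84) = 214.4 m³/day.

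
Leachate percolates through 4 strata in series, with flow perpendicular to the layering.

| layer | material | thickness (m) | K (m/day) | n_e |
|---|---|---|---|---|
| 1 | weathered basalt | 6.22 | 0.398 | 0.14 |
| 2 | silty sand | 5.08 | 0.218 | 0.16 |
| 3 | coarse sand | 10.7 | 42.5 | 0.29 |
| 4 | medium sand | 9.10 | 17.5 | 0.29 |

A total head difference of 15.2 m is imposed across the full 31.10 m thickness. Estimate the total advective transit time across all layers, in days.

19.4

With flow normal to the layers, continuity requires the same specific discharge q through every layer.
Σ(b_i/K_i) = 6.22/0.398 + 5.08/0.218 + 10.7/42.5 + 9.10/17.5 = 39.70 d.
q = Δh / Σ(b_i/K_i) = 15.2 / 39.70 = 0.3828 m/day.
In each layer the seepage velocity is v_i = q/n_i, so the layer transit time is t_i = b_i·n_i / q:
  layer 1 (weathered basalt): t_1 = 6.22 × 0.14 / 0.3828 = 2.275 d
  layer 2 (silty sand): t_2 = 5.08 × 0.16 / 0.3828 = 2.123 d
  layer 3 (coarse sand): t_3 = 10.7 × 0.29 / 0.3828 = 8.105 d
  layer 4 (medium sand): t_4 = 9.10 × 0.29 / 0.3828 = 6.893 d
Total t = Σ t_i = 19.40 days.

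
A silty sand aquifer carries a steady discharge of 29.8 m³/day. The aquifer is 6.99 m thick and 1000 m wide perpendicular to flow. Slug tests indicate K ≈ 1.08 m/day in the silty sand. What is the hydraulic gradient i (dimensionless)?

0.00395

Cross-sectional area A = 1000 × 6.99 = 6990 m².
From Q = K·A·i, i = Q / (K·A) = 29.8 / (1.080 × 6990) = 0.003947.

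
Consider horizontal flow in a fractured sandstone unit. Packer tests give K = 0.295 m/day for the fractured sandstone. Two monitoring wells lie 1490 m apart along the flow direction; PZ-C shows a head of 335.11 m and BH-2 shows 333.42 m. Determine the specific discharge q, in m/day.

0.000335

Hydraulic gradient i = (335.11 − 333.42) / 1490 = 1.69 / 1490 = 0.001134.
Specific discharge q = K · i = 0.2950 × 0.001134 = 0.0003346 m/day.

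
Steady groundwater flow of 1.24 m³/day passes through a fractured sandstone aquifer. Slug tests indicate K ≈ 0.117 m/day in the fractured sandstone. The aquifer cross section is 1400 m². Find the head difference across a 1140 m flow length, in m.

8.63

From Q = K·A·i, i = Q / (K·A) = 1.24 / (0.1170 × 1400) = 0.007570.
Head loss Δh = i · L = 0.007570 × 1140 = 8.630 m.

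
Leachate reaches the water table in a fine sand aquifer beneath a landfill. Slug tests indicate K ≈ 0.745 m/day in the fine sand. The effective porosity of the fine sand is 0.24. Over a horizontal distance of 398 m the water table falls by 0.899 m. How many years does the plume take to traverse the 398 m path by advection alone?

Hydraulic gradient i = Δh / L = 0.899 / 398 = 0.002259.
Darcy flux q = K · i = 0.7450 × 0.002259 = 0.001683 m/day.
Seepage velocity v = q / n_e = 0.001683 / 0.24 = 0.007012 m/day.
Travel time t = L / v = 398 / 0.007012 = 56762 days = 155.4 years.

155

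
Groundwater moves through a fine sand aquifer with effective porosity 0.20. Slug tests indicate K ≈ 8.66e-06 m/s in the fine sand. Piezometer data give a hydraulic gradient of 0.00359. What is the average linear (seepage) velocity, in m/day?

Convert K: 8.66e-06 m/s × 86400 = 0.7482 m/day.
Hydraulic gradient i = 0.00359.
Darcy flux q = K · i = 0.7482 × 0.003590 = 0.002686 m/day.
Seepage velocity v = q / n_e = 0.002686 / 0.20 = 0.01343 m/day.

0.0134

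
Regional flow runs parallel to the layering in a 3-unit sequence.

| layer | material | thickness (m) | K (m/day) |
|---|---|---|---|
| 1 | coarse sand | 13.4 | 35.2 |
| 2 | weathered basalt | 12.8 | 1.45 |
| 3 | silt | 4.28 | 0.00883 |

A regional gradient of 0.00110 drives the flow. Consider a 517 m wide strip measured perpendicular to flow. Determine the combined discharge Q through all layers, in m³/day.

Flow is parallel to layering, so each bed carries its own Darcy discharge and the transmissivities add.
Σ(K_i·b_i) = 35.2×13.4 + 1.45×12.8 + 0.00883×4.28 = 490.3 m²/day.
Hydraulic gradient i = 0.00110.
Q = Σ(K_i·b_i) · W · i = 490.3 × 517 × 0.001100 = 278.8 m³/day.

279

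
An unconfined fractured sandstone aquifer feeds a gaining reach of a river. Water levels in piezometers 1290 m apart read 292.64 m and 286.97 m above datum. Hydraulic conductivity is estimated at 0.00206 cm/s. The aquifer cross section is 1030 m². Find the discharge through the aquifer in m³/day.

Convert K: 0.00206 cm/s × 864 = 1.780 m/day.
Hydraulic gradient i = (292.64 − 286.97) / 1290 = 5.67 / 1290 = 0.004395.
Darcy's law: Q = K · A · i = 1.780 × 1030 × 0.004395 = 8.058 m³/day.

8.06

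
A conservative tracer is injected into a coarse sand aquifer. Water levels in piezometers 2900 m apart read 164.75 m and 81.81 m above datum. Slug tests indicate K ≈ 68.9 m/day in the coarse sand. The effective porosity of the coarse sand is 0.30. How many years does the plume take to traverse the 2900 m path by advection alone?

1.21

Hydraulic gradient i = (164.75 − 81.81) / 2900 = 82.94 / 2900 = 0.02860.
Darcy flux q = K · i = 68.90 × 0.02860 = 1.971 m/day.
Seepage velocity v = q / n_e = 1.971 / 0.30 = 6.568 m/day.
Travel time t = L / v = 2900 / 6.568 = 441.5 days = 1.209 years.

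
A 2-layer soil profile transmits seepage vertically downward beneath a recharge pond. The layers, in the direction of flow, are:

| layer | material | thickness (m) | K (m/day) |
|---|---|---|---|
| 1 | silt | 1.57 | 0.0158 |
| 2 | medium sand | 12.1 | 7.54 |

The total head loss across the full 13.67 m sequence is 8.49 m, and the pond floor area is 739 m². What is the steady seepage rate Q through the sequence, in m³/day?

Flow is perpendicular to layering, so the layers act in series and the equivalent K is the thickness-weighted harmonic mean.
Total thickness L = 1.57 + 12.1 = 13.67 m.
Σ(b_i/K_i) = 1.57/0.0158 + 12.1/7.54 = 101.0 d.
K_eq = L / Σ(b_i/K_i) = 13.67 / 101.0 = 0.1354 m/day.
Q = K_eq · A · (Δh/L) = 0.1354 × 739 × (8.49/13.67) = 62.14 m³/day.

62.1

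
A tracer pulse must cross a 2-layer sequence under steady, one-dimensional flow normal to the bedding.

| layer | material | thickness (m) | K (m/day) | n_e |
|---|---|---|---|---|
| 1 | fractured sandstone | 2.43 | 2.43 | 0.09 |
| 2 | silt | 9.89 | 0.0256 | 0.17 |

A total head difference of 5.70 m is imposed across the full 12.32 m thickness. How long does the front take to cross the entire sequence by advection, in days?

With flow normal to the layers, continuity requires the same specific discharge q through every layer.
Σ(b_i/K_i) = 2.43/2.43 + 9.89/0.0256 = 387.3 d.
q = Δh / Σ(b_i/K_i) = 5.70 / 387.3 = 0.01472 m/day.
In each layer the seepage velocity is v_i = q/n_i, so the layer transit time is t_i = b_i·n_i / q:
  layer 1 (fractured sandstone): t_1 = 2.43 × 0.09 / 0.01472 = 14.86 d
  layer 2 (silt): t_2 = 9.89 × 0.17 / 0.01472 = 114.2 d
Total t = Σ t_i = 129.1 days.

129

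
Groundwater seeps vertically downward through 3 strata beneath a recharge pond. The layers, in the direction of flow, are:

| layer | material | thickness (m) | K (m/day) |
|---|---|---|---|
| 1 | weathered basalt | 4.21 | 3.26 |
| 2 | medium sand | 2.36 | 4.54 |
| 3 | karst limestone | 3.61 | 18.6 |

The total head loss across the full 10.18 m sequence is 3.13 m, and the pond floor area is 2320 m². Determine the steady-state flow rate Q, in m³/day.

Flow is perpendicular to layering, so the layers act in series and the equivalent K is the thickness-weighted harmonic mean.
Total thickness L = 4.21 + 2.36 + 3.61 = 10.18 m.
Σ(b_i/K_i) = 4.21/3.26 + 2.36/4.54 + 3.61/18.6 = 2.005 d.
K_eq = L / Σ(b_i/K_i) = 10.18 / 2.005 = 5.076 m/day.
Q = K_eq · A · (Δh/L) = 5.076 × 2320 × (3.13/10.18) = 3621 m³/day.

3620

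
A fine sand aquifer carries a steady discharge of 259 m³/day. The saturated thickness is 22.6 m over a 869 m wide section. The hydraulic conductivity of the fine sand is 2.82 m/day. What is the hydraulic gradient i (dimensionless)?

Cross-sectional area A = 869 × 22.6 = 19639 m².
From Q = K·A·i, i = Q / (K·A) = 259 / (2.820 × 19639) = 0.004677.

0.00468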